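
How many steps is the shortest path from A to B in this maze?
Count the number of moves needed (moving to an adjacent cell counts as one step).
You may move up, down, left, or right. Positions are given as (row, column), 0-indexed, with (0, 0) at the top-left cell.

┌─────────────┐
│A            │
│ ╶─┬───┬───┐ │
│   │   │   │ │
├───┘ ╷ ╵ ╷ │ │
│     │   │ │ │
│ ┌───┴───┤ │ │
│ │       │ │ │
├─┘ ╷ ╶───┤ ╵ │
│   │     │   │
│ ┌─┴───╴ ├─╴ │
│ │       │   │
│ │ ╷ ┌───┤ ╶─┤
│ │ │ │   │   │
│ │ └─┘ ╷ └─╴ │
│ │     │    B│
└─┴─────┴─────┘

Using BFS to find shortest path:
Start: (0, 0), End: (7, 6)
Path found:
(0,0) → (0,1) → (0,2) → (0,3) → (0,4) → (0,5) → (0,6) → (1,6) → (2,6) → (3,6) → (4,6) → (5,6) → (5,5) → (6,5) → (6,6) → (7,6)
Number of steps: 15

Solution:

┌─────────────┐
│A → → → → → ↓│
│ ╶─┬───┬───┐ │
│   │   │   │↓│
├───┘ ╷ ╵ ╷ │ │
│     │   │ │↓│
│ ┌───┴───┤ │ │
│ │       │ │↓│
├─┘ ╷ ╶───┤ ╵ │
│   │     │  ↓│
│ ┌─┴───╴ ├─╴ │
│ │       │↓ ↲│
│ │ ╷ ┌───┤ ╶─┤
│ │ │ │   │↳ ↓│
│ │ └─┘ ╷ └─╴ │
│ │     │    B│
└─┴─────┴─────┘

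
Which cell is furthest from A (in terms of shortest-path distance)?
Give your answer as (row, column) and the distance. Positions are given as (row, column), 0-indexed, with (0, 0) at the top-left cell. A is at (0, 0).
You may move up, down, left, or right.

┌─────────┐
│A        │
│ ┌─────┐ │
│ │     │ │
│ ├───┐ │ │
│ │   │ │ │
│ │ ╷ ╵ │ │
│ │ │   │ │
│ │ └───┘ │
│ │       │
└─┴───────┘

Computing BFS distances from A to all cells:
Furthest cell: (1, 1)
Distance: 20 steps

Path from A to the furthest cell:

┌─────────┐
│A → → → ↓│
│ ┌─────┐ │
│ │B ← ↰│↓│
│ ├───┐ │ │
│ │↱ ↓│↑│↓│
│ │ ╷ ╵ │ │
│ │↑│↳ ↑│↓│
│ │ └───┘ │
│ │↑ ← ← ↲│
└─┴───────┘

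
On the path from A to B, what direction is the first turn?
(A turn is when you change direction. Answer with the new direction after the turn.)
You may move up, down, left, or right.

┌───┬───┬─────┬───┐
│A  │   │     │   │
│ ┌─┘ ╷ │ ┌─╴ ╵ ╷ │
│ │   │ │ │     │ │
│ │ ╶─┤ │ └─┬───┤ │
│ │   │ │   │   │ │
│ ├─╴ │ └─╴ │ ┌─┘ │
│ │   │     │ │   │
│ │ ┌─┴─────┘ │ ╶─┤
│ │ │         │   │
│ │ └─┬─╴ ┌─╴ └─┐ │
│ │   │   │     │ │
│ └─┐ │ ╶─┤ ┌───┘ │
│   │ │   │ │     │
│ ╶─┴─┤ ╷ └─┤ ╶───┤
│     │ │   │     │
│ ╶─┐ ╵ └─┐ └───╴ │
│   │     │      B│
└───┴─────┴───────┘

Directions: down, down, down, down, down, down, down, right, right, down, right, up, up, right, down, right, down, right, right, right
First turn direction: right

Solution:

┌───┬───┬─────┬───┐
│A  │   │     │   │
│ ┌─┘ ╷ │ ┌─╴ ╵ ╷ │
│↓│   │ │ │     │ │
│ │ ╶─┤ │ └─┬───┤ │
│↓│   │ │   │   │ │
│ ├─╴ │ └─╴ │ ┌─┘ │
│↓│   │     │ │   │
│ │ ┌─┴─────┘ │ ╶─┤
│↓│ │         │   │
│ │ └─┬─╴ ┌─╴ └─┐ │
│↓│   │   │     │ │
│ └─┐ │ ╶─┤ ┌───┘ │
│↓  │ │↱ ↓│ │     │
│ ╶─┴─┤ ╷ └─┤ ╶───┤
│↳ → ↓│↑│↳ ↓│     │
│ ╶─┐ ╵ └─┐ └───╴ │
│   │↳ ↑  │↳ → → B│
└───┴─────┴───────┘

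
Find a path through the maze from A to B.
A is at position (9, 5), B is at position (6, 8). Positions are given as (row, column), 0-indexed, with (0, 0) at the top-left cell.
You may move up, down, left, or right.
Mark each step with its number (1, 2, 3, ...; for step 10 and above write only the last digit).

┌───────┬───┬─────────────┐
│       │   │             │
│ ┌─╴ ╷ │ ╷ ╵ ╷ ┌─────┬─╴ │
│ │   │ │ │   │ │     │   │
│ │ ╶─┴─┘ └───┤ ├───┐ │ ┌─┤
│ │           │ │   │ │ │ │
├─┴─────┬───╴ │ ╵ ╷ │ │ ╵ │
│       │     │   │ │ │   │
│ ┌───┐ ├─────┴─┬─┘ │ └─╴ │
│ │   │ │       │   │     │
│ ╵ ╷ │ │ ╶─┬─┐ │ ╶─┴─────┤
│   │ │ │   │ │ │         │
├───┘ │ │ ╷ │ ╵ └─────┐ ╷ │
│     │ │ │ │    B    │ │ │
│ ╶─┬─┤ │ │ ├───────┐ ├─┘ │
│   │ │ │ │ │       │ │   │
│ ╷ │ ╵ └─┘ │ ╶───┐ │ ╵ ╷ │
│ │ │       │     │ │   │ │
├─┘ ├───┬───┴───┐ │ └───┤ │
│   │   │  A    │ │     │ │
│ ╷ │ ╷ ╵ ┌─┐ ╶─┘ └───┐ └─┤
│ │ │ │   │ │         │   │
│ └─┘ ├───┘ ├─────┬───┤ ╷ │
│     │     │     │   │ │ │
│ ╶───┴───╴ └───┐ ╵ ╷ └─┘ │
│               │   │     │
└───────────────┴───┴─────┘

Finding the shortest path from (9, 5) to (6, 8):
Path length: 46 steps
Directions: left → down → left → up → left → down → down → left → left → up → up → right → up → up → left → up → right → right → up → up → left → down → left → up → up → right → right → right → down → down → down → down → down → right → right → up → up → up → left → up → right → right → right → down → down → right

Solution:

┌───────┬───┬─────────────┐
│       │   │             │
│ ┌─╴ ╷ │ ╷ ╵ ╷ ┌─────┬─╴ │
│ │   │ │ │   │ │     │   │
│ │ ╶─┴─┘ └───┤ ├───┐ │ ┌─┤
│ │           │ │   │ │ │ │
├─┴─────┬───╴ │ ╵ ╷ │ │ ╵ │
│5 6 7 8│     │   │ │ │   │
│ ┌───┐ ├─────┴─┬─┘ │ └─╴ │
│4│1 0│9│0 1 2 3│   │     │
│ ╵ ╷ │ │ ╶─┬─┐ │ ╶─┴─────┤
│3 2│9│0│9 8│ │4│         │
├───┘ │ │ ╷ │ ╵ └─────┐ ╷ │
│6 7 8│1│ │7│  5 B    │ │ │
│ ╶─┬─┤ │ │ ├───────┐ ├─┘ │
│5 4│ │2│ │6│       │ │   │
│ ╷ │ ╵ └─┘ │ ╶───┐ │ ╵ ╷ │
│ │3│  3 4 5│     │ │   │ │
├─┘ ├───┬───┴───┐ │ └───┤ │
│1 2│5 4│1 A    │ │     │ │
│ ╷ │ ╷ ╵ ┌─┐ ╶─┘ └───┐ └─┤
│0│ │6│3 2│ │         │   │
│ └─┘ ├───┘ ├─────┬───┤ ╷ │
│9 8 7│     │     │   │ │ │
│ ╶───┴───╴ └───┐ ╵ ╷ └─┘ │
│               │   │     │
└───────────────┴───┴─────┘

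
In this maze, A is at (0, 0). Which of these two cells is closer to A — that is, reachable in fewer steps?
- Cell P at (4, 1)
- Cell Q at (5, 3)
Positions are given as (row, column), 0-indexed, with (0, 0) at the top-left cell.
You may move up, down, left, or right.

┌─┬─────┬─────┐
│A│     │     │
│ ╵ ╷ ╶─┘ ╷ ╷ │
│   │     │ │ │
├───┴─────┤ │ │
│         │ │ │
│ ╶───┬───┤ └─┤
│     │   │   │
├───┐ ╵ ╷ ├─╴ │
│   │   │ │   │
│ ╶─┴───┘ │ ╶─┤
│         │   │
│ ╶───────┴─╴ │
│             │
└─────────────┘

Shortest path A → P at (4, 1): 27 steps
Shortest path A → Q at (5, 3): 28 steps

P is closer (27 steps vs 28 steps).

Path to P:

┌─┬─────┬─────┐
│A│↱ ↓  │↱ ↓  │
│ ╵ ╷ ╶─┘ ╷ ╷ │
│↳ ↑│↳ → ↑│↓│ │
├───┴─────┤ │ │
│         │↓│ │
│ ╶───┬───┤ └─┤
│     │   │↳ ↓│
├───┐ ╵ ╷ ├─╴ │
│↱ P│   │ │↓ ↲│
│ ╶─┴───┘ │ ╶─┤
│↑        │↳ ↓│
│ ╶───────┴─╴ │
│↑ ← ← ← ← ← ↲│
└─────────────┘

Path to Q:

┌─┬─────┬─────┐
│A│↱ ↓  │↱ ↓  │
│ ╵ ╷ ╶─┘ ╷ ╷ │
│↳ ↑│↳ → ↑│↓│ │
├───┴─────┤ │ │
│         │↓│ │
│ ╶───┬───┤ └─┤
│     │   │↳ ↓│
├───┐ ╵ ╷ ├─╴ │
│   │   │ │↓ ↲│
│ ╶─┴───┘ │ ╶─┤
│↱ → → Q  │↳ ↓│
│ ╶───────┴─╴ │
│↑ ← ← ← ← ← ↲│
└─────────────┘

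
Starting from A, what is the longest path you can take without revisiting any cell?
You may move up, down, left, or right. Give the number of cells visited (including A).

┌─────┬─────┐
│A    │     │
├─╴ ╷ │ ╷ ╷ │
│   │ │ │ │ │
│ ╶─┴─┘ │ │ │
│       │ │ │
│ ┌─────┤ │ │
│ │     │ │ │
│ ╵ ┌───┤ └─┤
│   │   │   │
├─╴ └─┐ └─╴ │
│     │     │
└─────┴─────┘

Finding longest simple path using DFS:
Start: (0, 0)
Longest path visits 21 cells
Path: A → right → down → left → down → right → right → right → up → up → right → down → down → down → down → right → down → left → left → up → left

Solution:

┌─────┬─────┐
│A ↓  │↱ ↓  │
├─╴ ╷ │ ╷ ╷ │
│↓ ↲│ │↑│↓│ │
│ ╶─┴─┘ │ │ │
│↳ → → ↑│↓│ │
│ ┌─────┤ │ │
│ │     │↓│ │
│ ╵ ┌───┤ └─┤
│   │B ↰│↳ ↓│
├─╴ └─┐ └─╴ │
│     │↑ ← ↲│
└─────┴─────┘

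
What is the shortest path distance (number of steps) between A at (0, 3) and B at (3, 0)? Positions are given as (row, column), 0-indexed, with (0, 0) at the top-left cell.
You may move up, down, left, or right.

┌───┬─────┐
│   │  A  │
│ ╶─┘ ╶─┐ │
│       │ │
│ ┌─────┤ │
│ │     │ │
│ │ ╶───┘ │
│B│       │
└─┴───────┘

Finding path from (0, 3) to (3, 0):
Path: (0,3) → (0,2) → (1,2) → (1,1) → (1,0) → (2,0) → (3,0)
Distance: 6 steps

Solution:

┌───┬─────┐
│   │↓ A  │
│ ╶─┘ ╶─┐ │
│↓ ← ↲  │ │
│ ┌─────┤ │
│↓│     │ │
│ │ ╶───┘ │
│B│       │
└─┴───────┘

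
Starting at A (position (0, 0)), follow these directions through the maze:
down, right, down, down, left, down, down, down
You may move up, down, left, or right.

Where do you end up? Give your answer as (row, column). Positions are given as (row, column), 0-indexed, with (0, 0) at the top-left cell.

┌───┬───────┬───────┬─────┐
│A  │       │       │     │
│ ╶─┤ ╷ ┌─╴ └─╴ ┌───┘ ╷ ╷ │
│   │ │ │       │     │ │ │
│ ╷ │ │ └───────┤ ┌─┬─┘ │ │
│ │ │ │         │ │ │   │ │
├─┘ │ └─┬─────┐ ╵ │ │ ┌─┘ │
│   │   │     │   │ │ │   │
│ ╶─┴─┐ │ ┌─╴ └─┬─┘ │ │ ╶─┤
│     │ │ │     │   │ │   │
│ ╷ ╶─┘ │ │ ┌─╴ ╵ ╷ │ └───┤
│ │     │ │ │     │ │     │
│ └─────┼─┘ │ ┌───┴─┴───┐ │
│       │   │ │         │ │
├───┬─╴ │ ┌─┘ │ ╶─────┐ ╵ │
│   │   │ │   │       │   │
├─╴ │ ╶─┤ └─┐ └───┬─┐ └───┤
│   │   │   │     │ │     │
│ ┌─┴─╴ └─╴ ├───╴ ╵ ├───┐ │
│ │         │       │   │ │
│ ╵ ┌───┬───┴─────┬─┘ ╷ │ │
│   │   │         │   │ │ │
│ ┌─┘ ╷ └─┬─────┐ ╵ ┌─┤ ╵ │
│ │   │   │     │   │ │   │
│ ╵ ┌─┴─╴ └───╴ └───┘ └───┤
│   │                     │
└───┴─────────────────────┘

Following directions step by step:
Start: (0, 0)
  down: (0, 0) → (1, 0)
  right: (1, 0) → (1, 1)
  down: (1, 1) → (2, 1)
  down: (2, 1) → (3, 1)
  left: (3, 1) → (3, 0)
  down: (3, 0) → (4, 0)
  down: (4, 0) → (5, 0)
  down: (5, 0) → (6, 0)
Final position: (6, 0)

Path taken:

┌───┬───────┬───────┬─────┐
│A  │       │       │     │
│ ╶─┤ ╷ ┌─╴ └─╴ ┌───┘ ╷ ╷ │
│↳ ↓│ │ │       │     │ │ │
│ ╷ │ │ └───────┤ ┌─┬─┘ │ │
│ │↓│ │         │ │ │   │ │
├─┘ │ └─┬─────┐ ╵ │ │ ┌─┘ │
│↓ ↲│   │     │   │ │ │   │
│ ╶─┴─┐ │ ┌─╴ └─┬─┘ │ │ ╶─┤
│↓    │ │ │     │   │ │   │
│ ╷ ╶─┘ │ │ ┌─╴ ╵ ╷ │ └───┤
│↓│     │ │ │     │ │     │
│ └─────┼─┘ │ ┌───┴─┴───┐ │
│B      │   │ │         │ │
├───┬─╴ │ ┌─┘ │ ╶─────┐ ╵ │
│   │   │ │   │       │   │
├─╴ │ ╶─┤ └─┐ └───┬─┐ └───┤
│   │   │   │     │ │     │
│ ┌─┴─╴ └─╴ ├───╴ ╵ ├───┐ │
│ │         │       │   │ │
│ ╵ ┌───┬───┴─────┬─┘ ╷ │ │
│   │   │         │   │ │ │
│ ┌─┘ ╷ └─┬─────┐ ╵ ┌─┤ ╵ │
│ │   │   │     │   │ │   │
│ ╵ ┌─┴─╴ └───╴ └───┘ └───┤
│   │                     │
└───┴─────────────────────┘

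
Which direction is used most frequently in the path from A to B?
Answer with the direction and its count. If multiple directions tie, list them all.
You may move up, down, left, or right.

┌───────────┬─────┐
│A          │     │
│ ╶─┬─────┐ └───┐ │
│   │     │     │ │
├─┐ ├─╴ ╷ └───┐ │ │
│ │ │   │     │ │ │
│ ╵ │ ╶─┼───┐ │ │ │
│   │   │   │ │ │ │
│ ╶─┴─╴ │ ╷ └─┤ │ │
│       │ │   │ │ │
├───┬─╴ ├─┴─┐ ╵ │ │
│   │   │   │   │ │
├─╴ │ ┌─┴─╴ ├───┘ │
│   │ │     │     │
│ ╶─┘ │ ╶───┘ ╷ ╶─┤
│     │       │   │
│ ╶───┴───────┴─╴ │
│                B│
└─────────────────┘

Directions: down, right, down, down, left, down, right, right, right, down, left, down, down, left, left, down, right, right, right, right, right, right, right, right
Counts: {'down': 8, 'right': 12, 'left': 4}
Most common: right (12 times)

Solution:

┌───────────┬─────┐
│A          │     │
│ ╶─┬─────┐ └───┐ │
│↳ ↓│     │     │ │
├─┐ ├─╴ ╷ └───┐ │ │
│ │↓│   │     │ │ │
│ ╵ │ ╶─┼───┐ │ │ │
│↓ ↲│   │   │ │ │ │
│ ╶─┴─╴ │ ╷ └─┤ │ │
│↳ → → ↓│ │   │ │ │
├───┬─╴ ├─┴─┐ ╵ │ │
│   │↓ ↲│   │   │ │
├─╴ │ ┌─┴─╴ ├───┘ │
│   │↓│     │     │
│ ╶─┘ │ ╶───┘ ╷ ╶─┤
│↓ ← ↲│       │   │
│ ╶───┴───────┴─╴ │
│↳ → → → → → → → B│
└─────────────────┘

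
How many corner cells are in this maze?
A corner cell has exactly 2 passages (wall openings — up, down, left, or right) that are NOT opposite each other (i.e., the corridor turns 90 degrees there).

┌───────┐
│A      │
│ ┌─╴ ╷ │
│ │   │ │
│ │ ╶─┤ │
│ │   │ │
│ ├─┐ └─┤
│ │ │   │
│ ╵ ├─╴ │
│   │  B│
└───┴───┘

Counting corner cells (2 non-opposite passages):
Total corners: 11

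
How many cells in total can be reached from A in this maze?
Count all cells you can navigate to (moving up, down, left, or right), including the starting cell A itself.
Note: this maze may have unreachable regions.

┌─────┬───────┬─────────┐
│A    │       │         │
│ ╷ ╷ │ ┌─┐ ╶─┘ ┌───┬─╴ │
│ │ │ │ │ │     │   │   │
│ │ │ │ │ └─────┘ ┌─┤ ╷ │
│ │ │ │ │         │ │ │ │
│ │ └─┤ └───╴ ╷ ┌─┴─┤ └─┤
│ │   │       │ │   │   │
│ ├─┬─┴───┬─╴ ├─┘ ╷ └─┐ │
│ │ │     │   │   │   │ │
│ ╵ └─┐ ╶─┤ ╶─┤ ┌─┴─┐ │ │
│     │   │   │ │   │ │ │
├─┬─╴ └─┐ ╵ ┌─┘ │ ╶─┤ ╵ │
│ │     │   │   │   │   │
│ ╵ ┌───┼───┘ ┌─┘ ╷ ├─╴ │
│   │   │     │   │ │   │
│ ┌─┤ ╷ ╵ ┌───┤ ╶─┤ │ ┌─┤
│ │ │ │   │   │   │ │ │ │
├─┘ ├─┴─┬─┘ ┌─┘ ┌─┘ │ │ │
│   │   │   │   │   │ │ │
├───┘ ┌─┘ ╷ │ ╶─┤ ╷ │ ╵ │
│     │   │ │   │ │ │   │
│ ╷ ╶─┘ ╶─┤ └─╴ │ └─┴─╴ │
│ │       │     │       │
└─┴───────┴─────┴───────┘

Using BFS/flood-fill to find all reachable cells from A:
Maze size: 12 × 12 = 144 total cells
120 cell(s) are walled off and cannot be reached from A.
Reachable cells: 24

Reachable region (· marks reachable cells):

┌─────┬───────┬─────────┐
│A · ·│       │         │
│ ╷ ╷ │ ┌─┐ ╶─┘ ┌───┬─╴ │
│·│·│·│ │ │     │   │   │
│ │ │ │ │ └─────┘ ┌─┤ ╷ │
│·│·│·│ │         │ │ │ │
│ │ └─┤ └───╴ ╷ ┌─┴─┤ └─┤
│·│· ·│       │ │   │   │
│ ├─┬─┴───┬─╴ ├─┘ ╷ └─┐ │
│·│·│     │   │   │   │ │
│ ╵ └─┐ ╶─┤ ╶─┤ ┌─┴─┐ │ │
│· · ·│   │   │ │   │ │ │
├─┬─╴ └─┐ ╵ ┌─┘ │ ╶─┤ ╵ │
│·│· · ·│   │   │   │   │
│ ╵ ┌───┼───┘ ┌─┘ ╷ ├─╴ │
│· ·│   │     │   │ │   │
│ ┌─┤ ╷ ╵ ┌───┤ ╶─┤ │ ┌─┤
│·│ │ │   │   │   │ │ │ │
├─┘ ├─┴─┬─┘ ┌─┘ ┌─┘ │ │ │
│   │   │   │   │   │ │ │
├───┘ ┌─┘ ╷ │ ╶─┤ ╷ │ ╵ │
│     │   │ │   │ │ │   │
│ ╷ ╶─┘ ╶─┤ └─╴ │ └─┴─╴ │
│ │       │     │       │
└─┴───────┴─────┴───────┘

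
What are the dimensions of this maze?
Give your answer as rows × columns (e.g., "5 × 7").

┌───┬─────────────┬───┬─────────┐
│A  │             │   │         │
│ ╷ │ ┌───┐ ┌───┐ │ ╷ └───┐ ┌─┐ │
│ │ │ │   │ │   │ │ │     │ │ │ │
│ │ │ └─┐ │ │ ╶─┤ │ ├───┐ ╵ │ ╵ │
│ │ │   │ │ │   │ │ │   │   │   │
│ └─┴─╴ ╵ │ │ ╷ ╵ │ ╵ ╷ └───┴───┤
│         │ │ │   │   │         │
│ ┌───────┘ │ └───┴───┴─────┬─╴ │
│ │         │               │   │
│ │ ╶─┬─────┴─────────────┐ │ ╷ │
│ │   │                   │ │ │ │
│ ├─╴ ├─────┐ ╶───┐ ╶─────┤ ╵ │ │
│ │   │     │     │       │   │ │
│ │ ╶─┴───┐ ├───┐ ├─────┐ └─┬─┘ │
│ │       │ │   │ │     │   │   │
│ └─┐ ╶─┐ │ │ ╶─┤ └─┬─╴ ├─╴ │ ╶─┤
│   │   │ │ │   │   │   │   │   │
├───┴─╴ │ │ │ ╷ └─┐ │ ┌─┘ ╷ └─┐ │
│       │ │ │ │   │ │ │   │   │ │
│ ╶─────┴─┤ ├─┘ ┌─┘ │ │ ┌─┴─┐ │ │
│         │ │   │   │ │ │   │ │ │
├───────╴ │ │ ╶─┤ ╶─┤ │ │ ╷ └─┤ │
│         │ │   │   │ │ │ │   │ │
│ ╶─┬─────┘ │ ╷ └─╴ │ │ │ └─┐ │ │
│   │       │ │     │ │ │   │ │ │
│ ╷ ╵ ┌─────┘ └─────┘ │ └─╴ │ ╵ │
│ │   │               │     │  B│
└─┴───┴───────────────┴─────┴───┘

Counting the maze dimensions:
Rows (vertical): 14
Columns (horizontal): 16
Dimensions: 14 × 16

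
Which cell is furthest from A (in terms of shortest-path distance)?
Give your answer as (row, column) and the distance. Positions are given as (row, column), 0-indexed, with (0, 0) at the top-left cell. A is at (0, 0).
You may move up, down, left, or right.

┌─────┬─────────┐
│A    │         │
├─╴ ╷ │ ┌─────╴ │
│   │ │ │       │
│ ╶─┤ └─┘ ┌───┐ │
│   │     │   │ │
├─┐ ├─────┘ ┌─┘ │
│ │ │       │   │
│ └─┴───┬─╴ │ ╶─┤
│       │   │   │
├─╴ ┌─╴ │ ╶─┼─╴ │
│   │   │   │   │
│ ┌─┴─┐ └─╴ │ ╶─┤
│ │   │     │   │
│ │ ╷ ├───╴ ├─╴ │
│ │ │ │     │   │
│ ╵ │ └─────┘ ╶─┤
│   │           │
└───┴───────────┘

Computing BFS distances from A to all cells:
Furthest cell: (3, 2)
Distance: 51 steps

Path from A to the furthest cell:

┌─────┬─────────┐
│A → ↓│         │
├─╴ ╷ │ ┌─────╴ │
│   │↓│ │↱ → → ↓│
│ ╶─┤ └─┘ ┌───┐ │
│   │↳ → ↑│   │↓│
├─┐ ├─────┘ ┌─┘ │
│ │ │B ← ← ↰│↓ ↲│
│ └─┴───┬─╴ │ ╶─┤
│  ↱ → ↓│↱ ↑│↳ ↓│
├─╴ ┌─╴ │ ╶─┼─╴ │
│↱ ↑│  ↓│↑ ↰│↓ ↲│
│ ┌─┴─┐ └─╴ │ ╶─┤
│↑│↓ ↰│↳ → ↑│↳ ↓│
│ │ ╷ ├───╴ ├─╴ │
│↑│↓│↑│     │↓ ↲│
│ ╵ │ └─────┘ ╶─┤
│↑ ↲│↑ ← ← ← ↲  │
└───┴───────────┘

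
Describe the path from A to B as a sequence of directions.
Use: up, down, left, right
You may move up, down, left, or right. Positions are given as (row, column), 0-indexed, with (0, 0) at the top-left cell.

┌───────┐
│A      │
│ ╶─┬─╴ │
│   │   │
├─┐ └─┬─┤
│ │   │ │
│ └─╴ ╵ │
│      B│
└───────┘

Finding the path and converting it to directions:
Path through cells: (0,0) → (1,0) → (1,1) → (2,1) → (2,2) → (3,2) → (3,3)
Directions: down, right, down, right, down, right

Solution:

┌───────┐
│A      │
│ ╶─┬─╴ │
│↳ ↓│   │
├─┐ └─┬─┤
│ │↳ ↓│ │
│ └─╴ ╵ │
│    ↳ B│
└───────┘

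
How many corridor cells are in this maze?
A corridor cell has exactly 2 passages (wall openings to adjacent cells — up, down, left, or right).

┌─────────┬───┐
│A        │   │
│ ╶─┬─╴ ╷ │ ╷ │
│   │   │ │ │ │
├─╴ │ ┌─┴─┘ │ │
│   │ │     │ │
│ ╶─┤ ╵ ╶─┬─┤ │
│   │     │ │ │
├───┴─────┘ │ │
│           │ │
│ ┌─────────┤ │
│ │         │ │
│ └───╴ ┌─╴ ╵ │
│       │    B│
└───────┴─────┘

Counting cells with exactly 2 passages:
Total corridor cells: 39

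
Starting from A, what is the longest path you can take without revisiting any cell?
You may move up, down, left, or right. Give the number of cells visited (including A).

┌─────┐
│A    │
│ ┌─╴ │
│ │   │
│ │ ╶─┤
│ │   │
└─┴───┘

Finding longest simple path using DFS:
Start: (0, 0)
Longest path visits 7 cells
Path: A → right → right → down → left → down → right

Solution:

┌─────┐
│A → ↓│
│ ┌─╴ │
│ │↓ ↲│
│ │ ╶─┤
│ │↳ B│
└─┴───┘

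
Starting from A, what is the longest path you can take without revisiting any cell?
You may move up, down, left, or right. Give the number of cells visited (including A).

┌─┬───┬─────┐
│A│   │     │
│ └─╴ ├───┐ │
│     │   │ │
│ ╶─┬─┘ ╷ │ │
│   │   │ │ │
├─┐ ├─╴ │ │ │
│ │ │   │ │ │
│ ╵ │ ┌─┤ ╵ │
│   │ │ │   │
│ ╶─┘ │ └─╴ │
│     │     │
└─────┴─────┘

Finding longest simple path using DFS:
Start: (0, 0)
Longest path visits 26 cells
Path: A → down → down → right → down → down → left → down → right → right → up → up → right → up → up → right → down → down → down → right → up → up → up → up → left → left

Solution:

┌─┬───┬─────┐
│A│   │B ← ↰│
│ └─╴ ├───┐ │
│↓    │↱ ↓│↑│
│ ╶─┬─┘ ╷ │ │
│↳ ↓│  ↑│↓│↑│
├─┐ ├─╴ │ │ │
│ │↓│↱ ↑│↓│↑│
│ ╵ │ ┌─┤ ╵ │
│↓ ↲│↑│ │↳ ↑│
│ ╶─┘ │ └─╴ │
│↳ → ↑│     │
└─────┴─────┘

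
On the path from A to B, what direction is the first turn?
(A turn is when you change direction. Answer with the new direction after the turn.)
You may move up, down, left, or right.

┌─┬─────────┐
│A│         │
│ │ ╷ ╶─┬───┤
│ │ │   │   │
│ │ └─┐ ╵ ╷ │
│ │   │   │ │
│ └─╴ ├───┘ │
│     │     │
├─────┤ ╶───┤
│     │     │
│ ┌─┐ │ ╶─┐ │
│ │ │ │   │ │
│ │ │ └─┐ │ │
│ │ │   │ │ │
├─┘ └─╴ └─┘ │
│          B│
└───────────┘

Directions: down, down, down, right, right, up, left, up, up, right, down, right, down, right, up, right, down, down, left, left, down, right, right, down, down, down
First turn direction: right

Solution:

┌─┬─────────┐
│A│↱ ↓      │
│ │ ╷ ╶─┬───┤
│↓│↑│↳ ↓│↱ ↓│
│ │ └─┐ ╵ ╷ │
│↓│↑ ↰│↳ ↑│↓│
│ └─╴ ├───┘ │
│↳ → ↑│↓ ← ↲│
├─────┤ ╶───┤
│     │↳ → ↓│
│ ┌─┐ │ ╶─┐ │
│ │ │ │   │↓│
│ │ │ └─┐ │ │
│ │ │   │ │↓│
├─┘ └─╴ └─┘ │
│          B│
└───────────┘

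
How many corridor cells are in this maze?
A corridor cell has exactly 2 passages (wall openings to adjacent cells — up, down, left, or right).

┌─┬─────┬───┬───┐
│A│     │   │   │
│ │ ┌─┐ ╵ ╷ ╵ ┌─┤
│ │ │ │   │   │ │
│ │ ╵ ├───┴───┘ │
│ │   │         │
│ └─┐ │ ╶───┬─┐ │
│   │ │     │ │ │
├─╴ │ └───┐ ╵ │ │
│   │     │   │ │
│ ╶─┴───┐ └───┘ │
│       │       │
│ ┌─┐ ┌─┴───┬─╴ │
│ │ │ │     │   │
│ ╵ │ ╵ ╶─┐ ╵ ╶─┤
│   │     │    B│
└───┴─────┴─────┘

Counting cells with exactly 2 passages:
Total corridor cells: 48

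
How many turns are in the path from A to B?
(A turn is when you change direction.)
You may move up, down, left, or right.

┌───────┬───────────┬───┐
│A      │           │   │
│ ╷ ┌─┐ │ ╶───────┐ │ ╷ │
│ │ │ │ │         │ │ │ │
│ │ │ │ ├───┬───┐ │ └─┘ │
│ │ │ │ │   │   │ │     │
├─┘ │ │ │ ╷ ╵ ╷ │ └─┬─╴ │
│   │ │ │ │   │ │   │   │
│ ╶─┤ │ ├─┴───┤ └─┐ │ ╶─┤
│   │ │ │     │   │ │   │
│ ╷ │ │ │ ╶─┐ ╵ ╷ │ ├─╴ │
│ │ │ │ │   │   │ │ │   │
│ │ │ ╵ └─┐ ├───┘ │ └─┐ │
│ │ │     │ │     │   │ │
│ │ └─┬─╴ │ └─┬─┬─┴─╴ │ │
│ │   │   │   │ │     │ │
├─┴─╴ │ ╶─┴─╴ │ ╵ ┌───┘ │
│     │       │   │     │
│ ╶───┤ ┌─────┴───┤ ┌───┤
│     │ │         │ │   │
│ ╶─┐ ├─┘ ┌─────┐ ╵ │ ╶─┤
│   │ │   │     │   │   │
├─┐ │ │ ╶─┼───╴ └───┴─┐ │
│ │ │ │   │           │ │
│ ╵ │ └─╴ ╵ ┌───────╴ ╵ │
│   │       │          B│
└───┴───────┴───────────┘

Directions: right, down, down, down, left, down, right, down, down, down, right, down, left, left, down, right, right, down, down, down, right, right, right, up, right, right, right, right, right, down, right
Number of turns: 16

Solution:

┌───────┬───────────┬───┐
│A ↓    │           │   │
│ ╷ ┌─┐ │ ╶───────┐ │ ╷ │
│ │↓│ │ │         │ │ │ │
│ │ │ │ ├───┬───┐ │ └─┘ │
│ │↓│ │ │   │   │ │     │
├─┘ │ │ │ ╷ ╵ ╷ │ └─┬─╴ │
│↓ ↲│ │ │ │   │ │   │   │
│ ╶─┤ │ ├─┴───┤ └─┐ │ ╶─┤
│↳ ↓│ │ │     │   │ │   │
│ ╷ │ │ │ ╶─┐ ╵ ╷ │ ├─╴ │
│ │↓│ │ │   │   │ │ │   │
│ │ │ ╵ └─┐ ├───┘ │ └─┐ │
│ │↓│     │ │     │   │ │
│ │ └─┬─╴ │ └─┬─┬─┴─╴ │ │
│ │↳ ↓│   │   │ │     │ │
├─┴─╴ │ ╶─┴─╴ │ ╵ ┌───┘ │
│↓ ← ↲│       │   │     │
│ ╶───┤ ┌─────┴───┤ ┌───┤
│↳ → ↓│ │         │ │   │
│ ╶─┐ ├─┘ ┌─────┐ ╵ │ ╶─┤
│   │↓│   │     │   │   │
├─┐ │ │ ╶─┼───╴ └───┴─┐ │
│ │ │↓│   │↱ → → → → ↓│ │
│ ╵ │ └─╴ ╵ ┌───────╴ ╵ │
│   │↳ → → ↑│        ↳ B│
└───┴───────┴───────────┘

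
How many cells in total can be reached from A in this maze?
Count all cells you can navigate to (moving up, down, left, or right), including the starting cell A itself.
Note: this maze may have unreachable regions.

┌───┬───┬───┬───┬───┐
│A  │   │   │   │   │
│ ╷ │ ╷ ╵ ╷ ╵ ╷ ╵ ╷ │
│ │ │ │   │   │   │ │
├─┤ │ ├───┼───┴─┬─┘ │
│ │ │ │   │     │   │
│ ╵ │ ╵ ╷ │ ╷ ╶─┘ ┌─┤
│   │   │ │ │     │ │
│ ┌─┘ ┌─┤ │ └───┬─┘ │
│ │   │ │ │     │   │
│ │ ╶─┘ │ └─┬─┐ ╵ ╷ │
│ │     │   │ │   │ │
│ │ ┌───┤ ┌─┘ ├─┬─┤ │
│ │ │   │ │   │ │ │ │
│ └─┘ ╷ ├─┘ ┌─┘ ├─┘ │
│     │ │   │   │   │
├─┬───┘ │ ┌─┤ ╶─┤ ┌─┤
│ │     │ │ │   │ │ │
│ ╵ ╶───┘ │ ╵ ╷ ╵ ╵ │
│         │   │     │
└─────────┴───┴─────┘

Using BFS/flood-fill to find all reachable cells from A:
Maze size: 10 × 10 = 100 total cells
68 cell(s) are walled off and cannot be reached from A.
Reachable cells: 32

Reachable region (· marks reachable cells):

┌───┬───┬───┬───┬───┐
│A ·│   │   │   │   │
│ ╷ │ ╷ ╵ ╷ ╵ ╷ ╵ ╷ │
│·│·│ │   │   │   │ │
├─┤ │ ├───┼───┴─┬─┘ │
│·│·│ │   │     │   │
│ ╵ │ ╵ ╷ │ ╷ ╶─┘ ┌─┤
│· ·│   │ │ │     │ │
│ ┌─┘ ┌─┤ │ └───┬─┘ │
│·│   │ │ │     │   │
│ │ ╶─┘ │ └─┬─┐ ╵ ╷ │
│·│     │   │·│   │ │
│ │ ┌───┤ ┌─┘ ├─┬─┤ │
│·│ │· ·│ │· ·│ │ │ │
│ └─┘ ╷ ├─┘ ┌─┘ ├─┘ │
│· · ·│·│· ·│   │   │
├─┬───┘ │ ┌─┤ ╶─┤ ┌─┤
│·│· · ·│·│ │   │ │ │
│ ╵ ╶───┘ │ ╵ ╷ ╵ ╵ │
│· · · · ·│   │     │
└─────────┴───┴─────┘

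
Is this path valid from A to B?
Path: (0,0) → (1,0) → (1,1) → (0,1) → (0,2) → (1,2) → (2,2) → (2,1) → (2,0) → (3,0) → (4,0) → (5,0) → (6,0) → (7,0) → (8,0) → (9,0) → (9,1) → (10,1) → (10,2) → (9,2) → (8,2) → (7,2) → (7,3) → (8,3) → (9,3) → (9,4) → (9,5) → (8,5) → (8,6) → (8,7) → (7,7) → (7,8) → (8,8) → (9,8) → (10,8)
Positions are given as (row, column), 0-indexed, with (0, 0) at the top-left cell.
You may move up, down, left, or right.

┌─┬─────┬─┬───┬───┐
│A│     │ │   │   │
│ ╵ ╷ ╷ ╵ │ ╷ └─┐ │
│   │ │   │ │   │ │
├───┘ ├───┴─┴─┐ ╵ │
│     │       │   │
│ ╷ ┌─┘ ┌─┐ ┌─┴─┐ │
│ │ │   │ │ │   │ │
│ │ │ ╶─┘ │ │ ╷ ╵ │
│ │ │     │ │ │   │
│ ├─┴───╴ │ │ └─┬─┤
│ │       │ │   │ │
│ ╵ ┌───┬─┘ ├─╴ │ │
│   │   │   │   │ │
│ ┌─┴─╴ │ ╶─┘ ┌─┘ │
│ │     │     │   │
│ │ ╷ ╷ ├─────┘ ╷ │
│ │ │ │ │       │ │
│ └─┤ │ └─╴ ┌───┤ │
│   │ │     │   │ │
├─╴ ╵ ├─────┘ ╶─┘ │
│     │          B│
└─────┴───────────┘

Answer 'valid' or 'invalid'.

Checking path validity:
Result: All consecutive moves are passable.

valid

Correct solution:

┌─┬─────┬─┬───┬───┐
│A│↱ ↓  │ │   │   │
│ ╵ ╷ ╷ ╵ │ ╷ └─┐ │
│↳ ↑│↓│   │ │   │ │
├───┘ ├───┴─┴─┐ ╵ │
│↓ ← ↲│       │   │
│ ╷ ┌─┘ ┌─┐ ┌─┴─┐ │
│↓│ │   │ │ │   │ │
│ │ │ ╶─┘ │ │ ╷ ╵ │
│↓│ │     │ │ │   │
│ ├─┴───╴ │ │ └─┬─┤
│↓│       │ │   │ │
│ ╵ ┌───┬─┘ ├─╴ │ │
│↓  │   │   │   │ │
│ ┌─┴─╴ │ ╶─┘ ┌─┘ │
│↓│  ↱ ↓│     │↱ ↓│
│ │ ╷ ╷ ├─────┘ ╷ │
│↓│ │↑│↓│  ↱ → ↑│↓│
│ └─┤ │ └─╴ ┌───┤ │
│↳ ↓│↑│↳ → ↑│   │↓│
├─╴ ╵ ├─────┘ ╶─┘ │
│  ↳ ↑│          B│
└─────┴───────────┘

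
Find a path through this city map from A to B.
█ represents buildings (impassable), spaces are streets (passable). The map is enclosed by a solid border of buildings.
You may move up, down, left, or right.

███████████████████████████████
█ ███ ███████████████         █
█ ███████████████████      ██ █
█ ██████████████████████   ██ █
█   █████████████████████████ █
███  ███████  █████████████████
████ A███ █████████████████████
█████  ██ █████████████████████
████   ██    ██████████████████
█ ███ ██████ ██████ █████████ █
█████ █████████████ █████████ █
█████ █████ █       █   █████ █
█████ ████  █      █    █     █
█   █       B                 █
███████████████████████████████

Finding the shortest path from A to B:
Movement: cardinal only
Path length: 14 steps
Directions: down → down → down → down → down → down → down → right → right → right → right → right → right → right

Solution:

███████████████████████████████
█ ███ ███████████████         █
█ ███████████████████      ██ █
█ ██████████████████████   ██ █
█   █████████████████████████ █
███  ███████  █████████████████
████ A███ █████████████████████
█████↓ ██ █████████████████████
████ ↓ ██    ██████████████████
█ ███↓██████ ██████ █████████ █
█████↓█████████████ █████████ █
█████↓█████ █       █   █████ █
█████↓████  █      █    █     █
█   █↳→→→→→→B                 █
███████████████████████████████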